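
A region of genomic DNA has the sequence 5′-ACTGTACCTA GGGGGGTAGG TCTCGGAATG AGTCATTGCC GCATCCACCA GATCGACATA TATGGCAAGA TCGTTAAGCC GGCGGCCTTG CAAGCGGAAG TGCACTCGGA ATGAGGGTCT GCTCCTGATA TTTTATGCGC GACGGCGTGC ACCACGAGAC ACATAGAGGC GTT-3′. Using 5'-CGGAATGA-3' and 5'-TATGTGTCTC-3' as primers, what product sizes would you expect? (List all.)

The forward primer CGGAATGA matches the top strand at positions 24–31, 107–114.
The reverse primer's reverse complement is GAGACACATA, matching at positions 156–165.
Each forward site pairs with the reverse site to give a product ending at position 165: sizes 142, 59 bp.

142 bp, 59 bp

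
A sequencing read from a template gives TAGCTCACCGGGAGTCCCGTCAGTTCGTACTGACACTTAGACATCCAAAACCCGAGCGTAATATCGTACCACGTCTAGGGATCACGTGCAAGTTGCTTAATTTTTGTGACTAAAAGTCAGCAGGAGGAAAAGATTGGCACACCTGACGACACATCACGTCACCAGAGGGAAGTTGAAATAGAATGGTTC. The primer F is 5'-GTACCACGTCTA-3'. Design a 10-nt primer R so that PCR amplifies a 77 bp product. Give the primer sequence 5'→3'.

5'-GTGTGCCAAT-3'

The forward primer binds at positions 66–77, so a 77 bp product ends at position 66 + 77 − 1 = 142.
The reverse primer anneals to the top strand over positions 133–142, i.e. to ATTGGCACAC.
Its sequence written 5'→3' is the reverse complement: GTGTGCCAAT.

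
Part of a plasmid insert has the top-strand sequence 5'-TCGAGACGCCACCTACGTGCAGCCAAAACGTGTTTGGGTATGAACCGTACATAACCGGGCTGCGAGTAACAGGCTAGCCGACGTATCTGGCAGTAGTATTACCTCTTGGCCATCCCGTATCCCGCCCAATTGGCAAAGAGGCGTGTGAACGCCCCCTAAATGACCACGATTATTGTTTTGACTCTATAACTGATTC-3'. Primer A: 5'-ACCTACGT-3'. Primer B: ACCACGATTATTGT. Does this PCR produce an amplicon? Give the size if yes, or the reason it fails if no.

No product — both primers anneal to the same strand and extend in the same direction.

Primer A (ACCTACGT) matches the top strand at positions 11–18 (3' end points downstream).
Primer B (ACCACGATTATTGT) also matches the top strand directly, at positions 163–176 — its reverse complement ACAATAATCGTGGT is not present.
Both primers anneal to the bottom strand with 3' ends pointing the same way, so neither can prime synthesis back toward the other.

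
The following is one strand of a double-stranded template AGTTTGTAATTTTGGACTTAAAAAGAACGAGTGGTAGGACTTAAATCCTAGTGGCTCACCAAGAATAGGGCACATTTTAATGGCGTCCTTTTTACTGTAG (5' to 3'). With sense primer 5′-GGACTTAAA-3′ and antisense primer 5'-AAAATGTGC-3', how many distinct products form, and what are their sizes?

The forward primer GGACTTAAA matches the top strand at positions 14–22, 37–45.
The reverse primer's reverse complement is GCACATTTT, matching at positions 70–78.
Each forward site pairs with the reverse site to give a product ending at position 78: sizes 65, 42 bp.

Two products: 65 bp, 42 bp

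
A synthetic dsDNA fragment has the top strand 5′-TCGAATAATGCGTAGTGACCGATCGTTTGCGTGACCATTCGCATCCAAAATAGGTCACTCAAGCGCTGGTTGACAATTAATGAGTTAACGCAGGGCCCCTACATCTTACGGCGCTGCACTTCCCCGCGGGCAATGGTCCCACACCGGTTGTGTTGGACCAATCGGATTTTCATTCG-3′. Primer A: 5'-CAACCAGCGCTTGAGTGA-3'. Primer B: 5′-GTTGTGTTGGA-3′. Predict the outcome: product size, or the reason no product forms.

No product — the primers' 3' ends point away from each other.

Primer A (CAACCAGCGCTTGAGTGA) has reverse complement TCACTCAAGCGCTGGTTG, which matches the top strand at positions 55–72; primer A anneals to the top strand there with its 3' end pointing upstream toward position 55.
Primer B (GTTGTGTTGGA) matches the top strand directly at positions 147–157; it anneals to the bottom strand with its 3' end pointing downstream toward position 157.
The 3' ends diverge (primer A extends toward position 1, primer B toward position 176), so the primers never converge on a shared product.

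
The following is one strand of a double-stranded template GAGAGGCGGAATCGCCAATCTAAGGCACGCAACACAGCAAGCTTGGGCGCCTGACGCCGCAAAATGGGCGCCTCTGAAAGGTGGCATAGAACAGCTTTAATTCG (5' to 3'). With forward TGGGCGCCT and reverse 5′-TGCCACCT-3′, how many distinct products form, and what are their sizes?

Two products: 43 bp, 22 bp

The forward primer TGGGCGCCT matches the top strand at positions 44–52, 65–73.
The reverse primer's reverse complement is AGGTGGCA, matching at positions 79–86.
Each forward site pairs with the reverse site to give a product ending at position 86: sizes 43, 22 bp.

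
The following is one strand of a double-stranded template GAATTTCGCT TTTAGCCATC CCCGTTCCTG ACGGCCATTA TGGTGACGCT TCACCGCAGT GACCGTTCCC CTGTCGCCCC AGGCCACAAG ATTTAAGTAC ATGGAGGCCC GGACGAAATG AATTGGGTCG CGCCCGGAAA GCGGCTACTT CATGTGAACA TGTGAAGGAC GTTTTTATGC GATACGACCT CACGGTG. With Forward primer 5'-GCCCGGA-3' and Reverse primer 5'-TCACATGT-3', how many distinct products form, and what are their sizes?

Two products: 59 bp, 34 bp

The forward primer GCCCGGA matches the top strand at positions 107–113, 132–138.
The reverse primer's reverse complement is ACATGTGA, matching at positions 158–165.
Each forward site pairs with the reverse site to give a product ending at position 165: sizes 59, 34 bp.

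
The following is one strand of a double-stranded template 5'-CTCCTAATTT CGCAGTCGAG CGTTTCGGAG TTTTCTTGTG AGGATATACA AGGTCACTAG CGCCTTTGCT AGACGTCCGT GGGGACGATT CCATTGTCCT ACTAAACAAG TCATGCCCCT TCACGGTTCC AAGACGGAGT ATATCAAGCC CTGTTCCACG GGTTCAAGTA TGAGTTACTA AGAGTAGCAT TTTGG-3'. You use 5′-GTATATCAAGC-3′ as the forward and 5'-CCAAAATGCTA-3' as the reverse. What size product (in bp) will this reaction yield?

57 bp

The forward primer matches the template at positions 139–149.
The reverse primer's reverse complement is TAGCATTTTGG, which matches the template at positions 185–195.
Product length = (reverse-primer end) − (forward-primer start) + 1 = 195 − 139 + 1 = 57 bp.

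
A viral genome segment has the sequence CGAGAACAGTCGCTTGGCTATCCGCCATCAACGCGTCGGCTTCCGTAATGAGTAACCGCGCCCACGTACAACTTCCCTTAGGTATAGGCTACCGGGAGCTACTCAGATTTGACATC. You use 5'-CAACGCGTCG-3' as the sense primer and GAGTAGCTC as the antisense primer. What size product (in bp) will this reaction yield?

76 bp

Forward primer CAACGCGTCG is found on the top strand at positions 29–38.
The reverse primer's reverse complement is GAGCTACTC, which matches the template at positions 96–104.
Amplicon spans positions 29–104: 76 bp.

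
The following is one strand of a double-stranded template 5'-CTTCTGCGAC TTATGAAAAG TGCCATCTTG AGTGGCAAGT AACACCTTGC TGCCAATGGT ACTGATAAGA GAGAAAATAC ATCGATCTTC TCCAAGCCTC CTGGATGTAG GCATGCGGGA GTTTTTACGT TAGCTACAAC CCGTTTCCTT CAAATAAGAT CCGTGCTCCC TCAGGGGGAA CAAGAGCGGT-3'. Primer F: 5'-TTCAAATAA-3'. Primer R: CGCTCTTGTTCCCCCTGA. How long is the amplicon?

Scanning the template, TTCAAATAA occurs at positions 149–157; this primer anneals to the bottom strand there with its 3' end pointing downstream.
Reverse complement of the reverse primer: TCAGGGGGAACAAGAGCG. This occurs on the top strand at positions 171–188.
Amplicon spans positions 149–188: 40 bp.

40 bp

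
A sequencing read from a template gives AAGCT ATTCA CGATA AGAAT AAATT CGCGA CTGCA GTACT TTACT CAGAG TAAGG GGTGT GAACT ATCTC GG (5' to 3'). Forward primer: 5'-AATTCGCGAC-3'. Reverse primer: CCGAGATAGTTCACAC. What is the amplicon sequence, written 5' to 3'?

Scanning the template, AATTCGCGAC occurs at positions 22–31; this primer anneals to the bottom strand there with its 3' end pointing downstream.
The reverse primer's reverse complement is GTGTGAACTATCTCGG, which matches the template at positions 57–72.
The product is the template from position 22 through 72 (51 bp).

5'-AATTCGCGACTGCAGTACTTTACTCAGAGTAAGGGGTGTGAACTATCTCGG-3'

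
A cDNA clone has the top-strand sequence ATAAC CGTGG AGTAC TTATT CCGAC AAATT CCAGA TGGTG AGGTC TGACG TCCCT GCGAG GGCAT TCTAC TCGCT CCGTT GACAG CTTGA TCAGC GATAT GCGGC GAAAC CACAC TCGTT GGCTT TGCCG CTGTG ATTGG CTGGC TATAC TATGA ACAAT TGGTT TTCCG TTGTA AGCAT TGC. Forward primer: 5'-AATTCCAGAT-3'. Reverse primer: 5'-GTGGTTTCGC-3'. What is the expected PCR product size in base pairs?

Scanning the template, AATTCCAGAT occurs at positions 27–36; this primer anneals to the bottom strand there with its 3' end pointing downstream.
Taking the reverse complement of GTGGTTTCGC gives GCGAAACCAC, found at positions 104–113 on the template; the primer anneals here to the top strand with its 3' end pointing upstream.
Product length = (reverse-primer end) − (forward-primer start) + 1 = 113 − 27 + 1 = 87 bp.

87 bp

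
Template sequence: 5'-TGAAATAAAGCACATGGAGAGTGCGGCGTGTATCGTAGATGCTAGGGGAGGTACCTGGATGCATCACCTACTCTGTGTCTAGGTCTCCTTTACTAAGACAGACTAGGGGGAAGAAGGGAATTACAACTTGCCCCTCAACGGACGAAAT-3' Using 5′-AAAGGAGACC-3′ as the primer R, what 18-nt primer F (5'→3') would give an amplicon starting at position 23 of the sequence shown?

The reverse primer's reverse complement GGTCTCCTTT matches the template at positions 82–91; the product starts at position 23.
The forward primer is identical to the top strand over positions 23–40: GCGGCGTGTATCGTAGAT.

5'-GCGGCGTGTATCGTAGAT-3'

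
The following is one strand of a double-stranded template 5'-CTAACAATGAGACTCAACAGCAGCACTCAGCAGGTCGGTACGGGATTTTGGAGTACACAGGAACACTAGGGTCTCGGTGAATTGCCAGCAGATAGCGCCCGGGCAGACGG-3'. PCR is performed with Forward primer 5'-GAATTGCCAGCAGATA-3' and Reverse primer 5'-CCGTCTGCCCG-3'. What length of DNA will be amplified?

Scanning the template, GAATTGCCAGCAGATA occurs at positions 79–94; this primer anneals to the bottom strand there with its 3' end pointing downstream.
The reverse primer's reverse complement is CGGGCAGACGG, which matches the template at positions 100–110.
The product runs from position 79 to position 110, so its length is 110 − 79 + 1 = 32 bp.

32 bp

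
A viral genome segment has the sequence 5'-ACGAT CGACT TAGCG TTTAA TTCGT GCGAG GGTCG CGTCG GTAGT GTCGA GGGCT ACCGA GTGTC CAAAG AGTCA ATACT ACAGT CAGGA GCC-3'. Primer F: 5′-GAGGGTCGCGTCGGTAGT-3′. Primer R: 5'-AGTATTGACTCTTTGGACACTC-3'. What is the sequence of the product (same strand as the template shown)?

Scanning the template, GAGGGTCGCGTCGGTAGT occurs at positions 28–45; this primer anneals to the bottom strand there with its 3' end pointing downstream.
Reverse complement of the reverse primer: GAGTGTCCAAAGAGTCAATACT. This occurs on the top strand at positions 59–80.
The product is the template from position 28 through 80 (53 bp).

5'-GAGGGTCGCGTCGGTAGTGTCGAGGGCTACCGAGTGTCCAAAGAGTCAATACT-3'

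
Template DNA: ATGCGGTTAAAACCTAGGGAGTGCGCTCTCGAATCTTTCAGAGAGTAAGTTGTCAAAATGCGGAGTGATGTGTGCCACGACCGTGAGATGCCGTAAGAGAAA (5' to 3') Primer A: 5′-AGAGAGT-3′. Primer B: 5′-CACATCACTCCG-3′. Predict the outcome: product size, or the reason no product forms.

Primer A (AGAGAGT) matches the top strand at positions 40–46; it acts as a forward primer.
Primer B's reverse complement is CGGAGTGATGTG, matching the top strand at positions 61–72; it acts as a reverse primer.
The 3' ends face each other across positions 40–72, giving a 33 bp product.

Yes — a 33 bp product.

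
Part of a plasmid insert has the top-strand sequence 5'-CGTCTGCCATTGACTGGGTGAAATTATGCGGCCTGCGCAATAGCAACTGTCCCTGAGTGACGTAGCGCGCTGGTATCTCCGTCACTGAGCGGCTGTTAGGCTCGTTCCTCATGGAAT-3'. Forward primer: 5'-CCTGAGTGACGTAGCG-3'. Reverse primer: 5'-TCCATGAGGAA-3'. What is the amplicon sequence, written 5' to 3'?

Scanning the template, CCTGAGTGACGTAGCG occurs at positions 52–67; this primer anneals to the bottom strand there with its 3' end pointing downstream.
Reverse complement of the reverse primer: TTCCTCATGGA. This occurs on the top strand at positions 105–115.
The product is the template from position 52 through 115 (64 bp).

5'-CCTGAGTGACGTAGCGCGCTGGTATCTCCGTCACTGAGCGGCTGTTAGGCTCGTTCCTCATGGA-3'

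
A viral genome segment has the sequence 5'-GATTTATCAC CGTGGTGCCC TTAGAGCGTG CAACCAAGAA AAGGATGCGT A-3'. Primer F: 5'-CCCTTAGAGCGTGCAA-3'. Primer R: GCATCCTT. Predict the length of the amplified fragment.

Forward primer CCCTTAGAGCGTGCAA is found on the top strand at positions 18–33.
The reverse primer's reverse complement is AAGGATGC, which matches the template at positions 41–48.
The product runs from position 18 to position 48, so its length is 48 − 18 + 1 = 31 bp.

31 bp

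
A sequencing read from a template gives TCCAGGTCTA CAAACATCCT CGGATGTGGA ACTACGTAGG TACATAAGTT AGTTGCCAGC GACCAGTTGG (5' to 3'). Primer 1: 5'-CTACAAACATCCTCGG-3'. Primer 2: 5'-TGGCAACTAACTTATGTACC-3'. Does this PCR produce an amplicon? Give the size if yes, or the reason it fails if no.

Primer 1 (CTACAAACATCCTCGG) matches the top strand at positions 8–23; it acts as a forward primer.
Primer 2's reverse complement is GGTACATAAGTTAGTTGCCA, matching the top strand at positions 39–58; it acts as a reverse primer.
The 3' ends face each other across positions 8–58, giving a 51 bp product.

Yes — a 51 bp product.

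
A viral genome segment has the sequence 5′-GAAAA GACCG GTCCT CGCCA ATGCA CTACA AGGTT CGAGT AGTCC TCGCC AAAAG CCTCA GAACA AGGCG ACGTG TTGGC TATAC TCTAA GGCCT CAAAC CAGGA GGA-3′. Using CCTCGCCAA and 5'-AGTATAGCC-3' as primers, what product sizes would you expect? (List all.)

The forward primer CCTCGCCAA matches the top strand at positions 13–21, 44–52.
The reverse primer's reverse complement is GGCTATACT, matching at positions 78–86.
Each forward site pairs with the reverse site to give a product ending at position 86: sizes 74, 43 bp.

74 bp, 43 bp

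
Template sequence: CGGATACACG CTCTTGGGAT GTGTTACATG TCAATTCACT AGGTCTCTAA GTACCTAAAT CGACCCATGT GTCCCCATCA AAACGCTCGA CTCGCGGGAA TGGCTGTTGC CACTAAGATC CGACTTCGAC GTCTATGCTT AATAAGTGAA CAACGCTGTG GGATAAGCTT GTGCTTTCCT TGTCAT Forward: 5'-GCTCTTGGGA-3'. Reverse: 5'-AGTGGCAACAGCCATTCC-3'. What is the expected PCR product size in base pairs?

Forward primer GCTCTTGGGA is found on the top strand at positions 10–19.
Taking the reverse complement of AGTGGCAACAGCCATTCC gives GGAATGGCTGTTGCCACT, found at positions 97–114 on the template; the primer anneals here to the top strand with its 3' end pointing upstream.
The product runs from position 10 to position 114, so its length is 114 − 10 + 1 = 105 bp.

105 bp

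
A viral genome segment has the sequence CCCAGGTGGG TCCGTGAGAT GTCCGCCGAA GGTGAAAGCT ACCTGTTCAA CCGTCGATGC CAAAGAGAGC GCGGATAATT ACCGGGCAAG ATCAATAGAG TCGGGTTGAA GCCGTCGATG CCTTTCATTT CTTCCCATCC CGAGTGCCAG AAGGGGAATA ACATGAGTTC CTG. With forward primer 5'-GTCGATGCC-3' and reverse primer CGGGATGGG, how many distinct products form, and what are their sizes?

Two products: 90 bp, 29 bp

The forward primer GTCGATGCC matches the top strand at positions 53–61, 114–122.
The reverse primer's reverse complement is CCCATCCCG, matching at positions 134–142.
Each forward site pairs with the reverse site to give a product ending at position 142: sizes 90, 29 bp.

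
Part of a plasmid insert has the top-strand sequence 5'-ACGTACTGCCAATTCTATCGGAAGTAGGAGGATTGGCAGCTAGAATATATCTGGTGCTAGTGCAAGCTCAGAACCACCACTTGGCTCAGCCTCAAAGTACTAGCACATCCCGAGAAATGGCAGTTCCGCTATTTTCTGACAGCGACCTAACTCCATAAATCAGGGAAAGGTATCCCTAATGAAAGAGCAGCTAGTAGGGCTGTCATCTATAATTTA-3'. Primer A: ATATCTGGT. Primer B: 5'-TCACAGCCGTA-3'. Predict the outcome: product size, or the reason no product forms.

No product — primer B has no binding site in the template.

Primer B (TCACAGCCGTA) does not match the top strand, and its reverse complement TACGGCTGTGA does not match either.
With no annealing site for primer B, no amplification occurs.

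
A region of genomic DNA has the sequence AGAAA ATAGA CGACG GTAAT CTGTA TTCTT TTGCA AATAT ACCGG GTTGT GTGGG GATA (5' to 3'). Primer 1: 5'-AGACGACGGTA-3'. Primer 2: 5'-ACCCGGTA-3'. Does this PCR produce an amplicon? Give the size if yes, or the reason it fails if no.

Yes — a 40 bp product.

Primer 1 (AGACGACGGTA) matches the top strand at positions 8–18; it acts as a forward primer.
Primer 2's reverse complement is TACCGGGT, matching the top strand at positions 40–47; it acts as a reverse primer.
The 3' ends face each other across positions 8–47, giving a 40 bp product.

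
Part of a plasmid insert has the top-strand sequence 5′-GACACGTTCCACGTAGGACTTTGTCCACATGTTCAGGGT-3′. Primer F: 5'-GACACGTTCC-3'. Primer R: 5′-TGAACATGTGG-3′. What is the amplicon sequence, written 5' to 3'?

5'-GACACGTTCCACGTAGGACTTTGTCCACATGTTCA-3'

The forward primer matches the template at positions 1–10.
Taking the reverse complement of TGAACATGTGG gives CCACATGTTCA, found at positions 25–35 on the template; the primer anneals here to the top strand with its 3' end pointing upstream.
The product is the template from position 1 through 35 (35 bp).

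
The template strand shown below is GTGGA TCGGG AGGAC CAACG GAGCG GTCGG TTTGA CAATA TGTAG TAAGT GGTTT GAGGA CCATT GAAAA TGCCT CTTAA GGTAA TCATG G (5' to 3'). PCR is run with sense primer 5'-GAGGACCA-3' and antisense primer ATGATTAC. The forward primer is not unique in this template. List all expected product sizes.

80 bp, 34 bp

The forward primer GAGGACCA matches the top strand at positions 10–17, 56–63.
The reverse primer's reverse complement is GTAATCAT, matching at positions 82–89.
Each forward site pairs with the reverse site to give a product ending at position 89: sizes 80, 34 bp.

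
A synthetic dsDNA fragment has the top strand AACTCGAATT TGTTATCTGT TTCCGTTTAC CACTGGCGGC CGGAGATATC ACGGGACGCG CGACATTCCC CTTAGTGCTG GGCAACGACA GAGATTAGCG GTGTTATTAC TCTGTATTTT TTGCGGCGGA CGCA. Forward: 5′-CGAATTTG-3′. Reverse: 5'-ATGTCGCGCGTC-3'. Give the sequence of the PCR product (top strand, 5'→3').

Scanning the template, CGAATTTG occurs at positions 5–12; this primer anneals to the bottom strand there with its 3' end pointing downstream.
Reverse complement of the reverse primer: GACGCGCGACAT. This occurs on the top strand at positions 55–66.
The product is the template from position 5 through 66 (62 bp).

5'-CGAATTTGTTATCTGTTTCCGTTTACCACTGGCGGCCGGAGATATCACGGGACGCGCGACAT-3'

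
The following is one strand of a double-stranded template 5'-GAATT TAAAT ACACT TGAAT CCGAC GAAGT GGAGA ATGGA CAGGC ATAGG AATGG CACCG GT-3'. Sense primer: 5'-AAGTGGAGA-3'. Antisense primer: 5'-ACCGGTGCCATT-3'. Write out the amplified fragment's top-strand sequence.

5'-AAGTGGAGAATGGACAGGCATAGGAATGGCACCGGT-3'

The forward primer matches the template at positions 27–35.
Reverse complement of the reverse primer: AATGGCACCGGT. This occurs on the top strand at positions 51–62.
The product is the template from position 27 through 62 (36 bp).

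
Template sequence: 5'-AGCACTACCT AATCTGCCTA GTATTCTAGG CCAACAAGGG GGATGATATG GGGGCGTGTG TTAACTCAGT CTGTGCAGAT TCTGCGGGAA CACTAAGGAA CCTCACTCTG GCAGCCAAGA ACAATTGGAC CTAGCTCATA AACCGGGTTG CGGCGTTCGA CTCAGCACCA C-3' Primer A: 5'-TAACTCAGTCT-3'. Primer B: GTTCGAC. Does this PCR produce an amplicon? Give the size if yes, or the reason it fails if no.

No product — both primers anneal to the same strand and extend in the same direction.

Primer A (TAACTCAGTCT) matches the top strand at positions 62–72 (3' end points downstream).
Primer B (GTTCGAC) also matches the top strand directly, at positions 155–161 — its reverse complement GTCGAAC is not present.
Both primers anneal to the bottom strand with 3' ends pointing the same way, so neither can prime synthesis back toward the other.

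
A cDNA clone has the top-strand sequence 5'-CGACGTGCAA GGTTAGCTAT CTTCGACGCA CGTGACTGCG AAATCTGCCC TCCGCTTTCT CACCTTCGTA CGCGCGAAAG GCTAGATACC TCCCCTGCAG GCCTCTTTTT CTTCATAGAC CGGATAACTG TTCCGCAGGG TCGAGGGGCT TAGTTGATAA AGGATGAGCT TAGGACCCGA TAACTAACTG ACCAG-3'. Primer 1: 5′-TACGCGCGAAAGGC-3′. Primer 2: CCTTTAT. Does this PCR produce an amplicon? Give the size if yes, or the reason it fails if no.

Primer 1 (TACGCGCGAAAGGC) matches the top strand at positions 69–82; it acts as a forward primer.
Primer 2's reverse complement is ATAAAGG, matching the top strand at positions 157–163; it acts as a reverse primer.
The 3' ends face each other across positions 69–163, giving a 95 bp product.

Yes — a 95 bp product.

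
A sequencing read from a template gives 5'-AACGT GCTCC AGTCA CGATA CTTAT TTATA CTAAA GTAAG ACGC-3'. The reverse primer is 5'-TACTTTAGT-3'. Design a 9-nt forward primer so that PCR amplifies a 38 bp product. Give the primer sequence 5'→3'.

5'-AACGTGCTC-3'

The reverse primer's reverse complement ACTAAAGTA matches the template at positions 30–38, so the product ends at position 38.
A 38 bp product then starts at position 38 − 38 + 1 = 1.
The forward primer is identical to the top strand there: AACGTGCTC.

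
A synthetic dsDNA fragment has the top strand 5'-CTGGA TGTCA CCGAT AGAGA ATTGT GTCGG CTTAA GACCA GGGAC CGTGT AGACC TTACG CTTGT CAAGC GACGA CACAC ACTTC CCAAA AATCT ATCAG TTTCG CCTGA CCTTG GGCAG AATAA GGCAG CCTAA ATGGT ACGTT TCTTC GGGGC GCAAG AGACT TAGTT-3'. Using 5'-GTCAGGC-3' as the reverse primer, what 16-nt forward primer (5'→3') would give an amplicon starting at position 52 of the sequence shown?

The reverse primer's reverse complement GCCTGAC matches the template at positions 105–111; the product starts at position 52.
The forward primer is identical to the top strand over positions 52–67: GACCTTACGCTTGTCA.

5'-GACCTTACGCTTGTCA-3'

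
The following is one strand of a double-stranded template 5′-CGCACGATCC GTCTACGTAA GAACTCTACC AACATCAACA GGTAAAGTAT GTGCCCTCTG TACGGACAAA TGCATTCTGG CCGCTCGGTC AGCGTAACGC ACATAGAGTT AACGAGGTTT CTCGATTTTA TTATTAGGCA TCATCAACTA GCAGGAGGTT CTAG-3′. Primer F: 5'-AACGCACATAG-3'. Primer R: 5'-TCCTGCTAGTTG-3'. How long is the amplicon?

61 bp

Forward primer AACGCACATAG is found on the top strand at positions 96–106.
Reverse complement of the reverse primer: CAACTAGCAGGA. This occurs on the top strand at positions 145–156.
Amplicon spans positions 96–156: 61 bp.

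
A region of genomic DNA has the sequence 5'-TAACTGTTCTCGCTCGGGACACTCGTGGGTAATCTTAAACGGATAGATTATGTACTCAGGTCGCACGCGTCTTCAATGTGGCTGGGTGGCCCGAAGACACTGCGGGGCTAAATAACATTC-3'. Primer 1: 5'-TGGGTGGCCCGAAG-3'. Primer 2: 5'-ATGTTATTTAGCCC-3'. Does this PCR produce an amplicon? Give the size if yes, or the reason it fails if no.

Yes — a 36 bp product.

Primer 1 (TGGGTGGCCCGAAG) matches the top strand at positions 83–96; it acts as a forward primer.
Primer 2's reverse complement is GGGCTAAATAACAT, matching the top strand at positions 105–118; it acts as a reverse primer.
The 3' ends face each other across positions 83–118, giving a 36 bp product.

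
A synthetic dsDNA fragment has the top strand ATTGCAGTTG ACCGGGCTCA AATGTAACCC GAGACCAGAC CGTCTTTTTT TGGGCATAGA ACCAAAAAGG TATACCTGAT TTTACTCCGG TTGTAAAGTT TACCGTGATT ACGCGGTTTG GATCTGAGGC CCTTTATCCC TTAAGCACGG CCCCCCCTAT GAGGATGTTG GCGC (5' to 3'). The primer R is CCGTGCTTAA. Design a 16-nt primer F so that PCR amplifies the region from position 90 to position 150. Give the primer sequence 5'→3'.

5'-GTTGTAAAGTTTACCG-3'

The reverse primer's reverse complement TTAAGCACGG matches the template at positions 141–150; the product starts at position 90.
The forward primer is identical to the top strand over positions 90–105: GTTGTAAAGTTTACCG.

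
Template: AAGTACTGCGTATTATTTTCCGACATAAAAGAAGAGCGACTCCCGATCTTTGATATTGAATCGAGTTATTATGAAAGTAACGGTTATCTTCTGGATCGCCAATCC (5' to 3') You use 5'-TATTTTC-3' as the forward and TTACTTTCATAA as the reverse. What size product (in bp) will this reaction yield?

Forward primer TATTTTC is found on the top strand at positions 14–20.
Taking the reverse complement of TTACTTTCATAA gives TTATGAAAGTAA, found at positions 69–80 on the template; the primer anneals here to the top strand with its 3' end pointing upstream.
Amplicon spans positions 14–80: 67 bp.

67 bp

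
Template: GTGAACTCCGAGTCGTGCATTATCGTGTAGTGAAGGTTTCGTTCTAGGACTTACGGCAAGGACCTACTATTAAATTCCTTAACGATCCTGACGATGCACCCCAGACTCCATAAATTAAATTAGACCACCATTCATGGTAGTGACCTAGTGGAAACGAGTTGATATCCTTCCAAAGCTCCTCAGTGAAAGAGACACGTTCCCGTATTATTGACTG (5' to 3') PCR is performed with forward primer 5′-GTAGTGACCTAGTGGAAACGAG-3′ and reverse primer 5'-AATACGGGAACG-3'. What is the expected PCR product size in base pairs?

The forward primer matches the template at positions 137–158.
Taking the reverse complement of AATACGGGAACG gives CGTTCCCGTATT, found at positions 195–206 on the template; the primer anneals here to the top strand with its 3' end pointing upstream.
Product length = (reverse-primer end) − (forward-primer start) + 1 = 206 − 137 + 1 = 70 bp.

70 bp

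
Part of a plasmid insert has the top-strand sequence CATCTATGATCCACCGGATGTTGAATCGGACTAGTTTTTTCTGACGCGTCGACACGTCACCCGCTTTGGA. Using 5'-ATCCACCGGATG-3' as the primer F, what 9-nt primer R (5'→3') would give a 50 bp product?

The forward primer binds at positions 9–20, so a 50 bp product ends at position 9 + 50 − 1 = 58.
The reverse primer anneals to the top strand over positions 50–58, i.e. to CGACACGTC.
Its sequence written 5'→3' is the reverse complement: GACGTGTCG.

5'-GACGTGTCG-3'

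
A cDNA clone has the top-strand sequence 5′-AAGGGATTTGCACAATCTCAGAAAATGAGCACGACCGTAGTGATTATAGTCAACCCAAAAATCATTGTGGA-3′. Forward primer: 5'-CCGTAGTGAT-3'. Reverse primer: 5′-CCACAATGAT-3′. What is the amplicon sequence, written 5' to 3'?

5'-CCGTAGTGATTATAGTCAACCCAAAAATCATTGTGG-3'

Scanning the template, CCGTAGTGAT occurs at positions 35–44; this primer anneals to the bottom strand there with its 3' end pointing downstream.
Reverse complement of the reverse primer: ATCATTGTGG. This occurs on the top strand at positions 61–70.
The product is the template from position 35 through 70 (36 bp).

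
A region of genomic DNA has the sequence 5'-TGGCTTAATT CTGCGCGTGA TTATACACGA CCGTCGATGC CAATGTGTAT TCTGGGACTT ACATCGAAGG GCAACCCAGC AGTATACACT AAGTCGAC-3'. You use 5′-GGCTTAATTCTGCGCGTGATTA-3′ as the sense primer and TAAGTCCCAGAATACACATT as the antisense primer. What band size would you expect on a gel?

60 bp

The forward primer matches the template at positions 2–23.
Taking the reverse complement of TAAGTCCCAGAATACACATT gives AATGTGTATTCTGGGACTTA, found at positions 42–61 on the template; the primer anneals here to the top strand with its 3' end pointing upstream.
Product length = (reverse-primer end) − (forward-primer start) + 1 = 61 − 2 + 1 = 60 bp.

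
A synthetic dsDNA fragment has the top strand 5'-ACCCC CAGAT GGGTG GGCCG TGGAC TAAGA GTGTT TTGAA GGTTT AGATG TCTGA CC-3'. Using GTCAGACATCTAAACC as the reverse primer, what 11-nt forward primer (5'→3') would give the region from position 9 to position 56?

The reverse primer's reverse complement GGTTTAGATGTCTGAC matches the template at positions 41–56; the product starts at position 9.
The forward primer is identical to the top strand over positions 9–19: ATGGGTGGGCC.

5'-ATGGGTGGGCC-3'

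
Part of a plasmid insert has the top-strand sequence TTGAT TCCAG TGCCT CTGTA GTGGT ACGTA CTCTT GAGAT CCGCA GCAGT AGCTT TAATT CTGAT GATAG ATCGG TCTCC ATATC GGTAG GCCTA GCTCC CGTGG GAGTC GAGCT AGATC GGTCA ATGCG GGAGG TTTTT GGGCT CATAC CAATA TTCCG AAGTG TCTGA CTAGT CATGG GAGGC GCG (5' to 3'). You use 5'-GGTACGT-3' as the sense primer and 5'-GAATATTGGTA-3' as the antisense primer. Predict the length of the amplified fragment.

Forward primer GGTACGT is found on the top strand at positions 23–29.
Taking the reverse complement of GAATATTGGTA gives TACCAATATTC, found at positions 148–158 on the template; the primer anneals here to the top strand with its 3' end pointing upstream.
Product length = (reverse-primer end) − (forward-primer start) + 1 = 158 − 23 + 1 = 136 bp.

136 bp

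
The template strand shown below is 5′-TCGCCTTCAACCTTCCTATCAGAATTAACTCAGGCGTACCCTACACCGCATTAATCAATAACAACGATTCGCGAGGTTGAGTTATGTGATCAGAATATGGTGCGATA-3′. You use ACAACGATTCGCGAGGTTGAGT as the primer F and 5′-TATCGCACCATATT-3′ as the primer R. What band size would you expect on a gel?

47 bp

Scanning the template, ACAACGATTCGCGAGGTTGAGT occurs at positions 61–82; this primer anneals to the bottom strand there with its 3' end pointing downstream.
Taking the reverse complement of TATCGCACCATATT gives AATATGGTGCGATA, found at positions 94–107 on the template; the primer anneals here to the top strand with its 3' end pointing upstream.
Product length = (reverse-primer end) − (forward-primer start) + 1 = 107 − 61 + 1 = 47 bp.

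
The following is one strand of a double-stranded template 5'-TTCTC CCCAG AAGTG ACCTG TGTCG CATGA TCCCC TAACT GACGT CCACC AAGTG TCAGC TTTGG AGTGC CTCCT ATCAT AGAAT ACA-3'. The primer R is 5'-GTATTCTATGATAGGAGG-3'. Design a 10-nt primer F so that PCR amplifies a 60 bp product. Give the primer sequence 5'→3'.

5'-TGATCCCCTA-3'

The reverse primer's reverse complement CCTCCTATCATAGAATAC matches the template at positions 70–87, so the product ends at position 87.
A 60 bp product then starts at position 87 − 60 + 1 = 28.
The forward primer is identical to the top strand there: TGATCCCCTA.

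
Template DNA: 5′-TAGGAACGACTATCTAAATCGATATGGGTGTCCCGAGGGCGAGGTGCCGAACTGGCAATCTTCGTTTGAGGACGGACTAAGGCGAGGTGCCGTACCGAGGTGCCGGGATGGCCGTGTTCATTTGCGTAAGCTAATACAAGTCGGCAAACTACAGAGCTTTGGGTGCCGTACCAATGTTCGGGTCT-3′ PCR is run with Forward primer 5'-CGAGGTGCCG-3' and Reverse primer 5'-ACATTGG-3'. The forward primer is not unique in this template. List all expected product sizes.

138 bp, 95 bp, 82 bp

The forward primer CGAGGTGCCG matches the top strand at positions 40–49, 83–92, 96–105.
The reverse primer's reverse complement is CCAATGT, matching at positions 171–177.
Each forward site pairs with the reverse site to give a product ending at position 177: sizes 138, 95, 82 bp.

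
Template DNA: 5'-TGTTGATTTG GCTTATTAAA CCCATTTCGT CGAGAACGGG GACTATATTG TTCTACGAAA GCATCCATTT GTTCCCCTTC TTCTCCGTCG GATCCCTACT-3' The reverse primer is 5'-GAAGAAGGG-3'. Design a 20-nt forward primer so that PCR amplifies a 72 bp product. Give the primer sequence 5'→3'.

The reverse primer's reverse complement CCCTTCTTC matches the template at positions 75–83, so the product ends at position 83.
A 72 bp product then starts at position 83 − 72 + 1 = 12.
The forward primer is identical to the top strand there: CTTATTAAACCCATTTCGTC.

5'-CTTATTAAACCCATTTCGTC-3'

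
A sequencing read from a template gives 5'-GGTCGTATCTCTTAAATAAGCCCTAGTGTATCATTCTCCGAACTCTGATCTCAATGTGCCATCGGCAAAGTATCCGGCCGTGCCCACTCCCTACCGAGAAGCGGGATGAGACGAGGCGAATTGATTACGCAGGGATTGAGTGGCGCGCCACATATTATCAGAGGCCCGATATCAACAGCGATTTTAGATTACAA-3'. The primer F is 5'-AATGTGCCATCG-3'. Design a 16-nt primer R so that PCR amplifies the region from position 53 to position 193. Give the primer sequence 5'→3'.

The product's 3' end on the top strand is position 193.
The reverse primer anneals to the top strand over positions 178–193, i.e. to GCGATTTTAGATTACA.
Its sequence written 5'→3' is the reverse complement: TGTAATCTAAAATCGC.

5'-TGTAATCTAAAATCGC-3'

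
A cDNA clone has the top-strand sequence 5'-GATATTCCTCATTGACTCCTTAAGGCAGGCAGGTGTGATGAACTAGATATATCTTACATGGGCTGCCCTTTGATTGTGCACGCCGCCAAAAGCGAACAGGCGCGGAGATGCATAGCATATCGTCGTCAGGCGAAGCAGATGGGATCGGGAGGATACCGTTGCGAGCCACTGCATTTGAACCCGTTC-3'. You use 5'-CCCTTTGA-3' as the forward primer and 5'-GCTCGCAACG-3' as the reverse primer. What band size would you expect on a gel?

The forward primer matches the template at positions 66–73.
Taking the reverse complement of GCTCGCAACG gives CGTTGCGAGC, found at positions 157–166 on the template; the primer anneals here to the top strand with its 3' end pointing upstream.
Product length = (reverse-primer end) − (forward-primer start) + 1 = 166 − 66 + 1 = 101 bp.

101 bp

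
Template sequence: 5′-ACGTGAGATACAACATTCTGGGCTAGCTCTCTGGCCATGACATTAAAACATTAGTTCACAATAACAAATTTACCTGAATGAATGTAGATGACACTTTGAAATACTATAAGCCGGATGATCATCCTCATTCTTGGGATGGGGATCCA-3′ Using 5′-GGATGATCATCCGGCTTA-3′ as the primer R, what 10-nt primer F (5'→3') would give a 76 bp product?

5'-CATTAGTTCA-3'

The reverse primer's reverse complement TAAGCCGGATGATCATCC matches the template at positions 107–124, so the product ends at position 124.
A 76 bp product then starts at position 124 − 76 + 1 = 49.
The forward primer is identical to the top strand there: CATTAGTTCA.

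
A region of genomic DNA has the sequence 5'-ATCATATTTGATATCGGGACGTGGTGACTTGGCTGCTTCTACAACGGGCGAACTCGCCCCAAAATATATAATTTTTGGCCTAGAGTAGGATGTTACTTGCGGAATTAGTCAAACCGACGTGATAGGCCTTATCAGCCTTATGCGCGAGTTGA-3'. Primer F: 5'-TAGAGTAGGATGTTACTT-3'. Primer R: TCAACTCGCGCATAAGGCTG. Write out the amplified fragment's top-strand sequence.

5'-TAGAGTAGGATGTTACTTGCGGAATTAGTCAAACCGACGTGATAGGCCTTATCAGCCTTATGCGCGAGTTGA-3'

Scanning the template, TAGAGTAGGATGTTACTT occurs at positions 81–98; this primer anneals to the bottom strand there with its 3' end pointing downstream.
Taking the reverse complement of TCAACTCGCGCATAAGGCTG gives CAGCCTTATGCGCGAGTTGA, found at positions 133–152 on the template; the primer anneals here to the top strand with its 3' end pointing upstream.
The product is the template from position 81 through 152 (72 bp).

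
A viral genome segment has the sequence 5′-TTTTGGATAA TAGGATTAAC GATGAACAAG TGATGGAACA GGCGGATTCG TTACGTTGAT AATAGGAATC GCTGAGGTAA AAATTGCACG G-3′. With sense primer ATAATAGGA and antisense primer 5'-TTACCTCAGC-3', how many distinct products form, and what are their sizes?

Two products: 74 bp, 22 bp

The forward primer ATAATAGGA matches the top strand at positions 7–15, 59–67.
The reverse primer's reverse complement is GCTGAGGTAA, matching at positions 71–80.
Each forward site pairs with the reverse site to give a product ending at position 80: sizes 74, 22 bp.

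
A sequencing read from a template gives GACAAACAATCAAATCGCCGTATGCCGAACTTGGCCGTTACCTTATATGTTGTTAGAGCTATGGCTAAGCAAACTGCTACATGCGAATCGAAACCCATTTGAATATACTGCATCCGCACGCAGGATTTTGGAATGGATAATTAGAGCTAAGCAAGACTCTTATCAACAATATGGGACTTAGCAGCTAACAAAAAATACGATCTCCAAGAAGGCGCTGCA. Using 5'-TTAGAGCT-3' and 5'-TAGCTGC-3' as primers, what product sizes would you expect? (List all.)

135 bp, 47 bp

The forward primer TTAGAGCT matches the top strand at positions 53–60, 141–148.
The reverse primer's reverse complement is GCAGCTA, matching at positions 181–187.
Each forward site pairs with the reverse site to give a product ending at position 187: sizes 135, 47 bp.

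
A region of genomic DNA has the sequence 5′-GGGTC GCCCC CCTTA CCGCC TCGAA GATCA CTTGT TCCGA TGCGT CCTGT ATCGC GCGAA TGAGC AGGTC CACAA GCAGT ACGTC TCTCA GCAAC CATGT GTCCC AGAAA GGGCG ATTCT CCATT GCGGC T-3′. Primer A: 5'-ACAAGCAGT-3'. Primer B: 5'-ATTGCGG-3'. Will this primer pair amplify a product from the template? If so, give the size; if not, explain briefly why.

Primer A (ACAAGCAGT) matches the top strand at positions 72–80 (3' end points downstream).
Primer B (ATTGCGG) also matches the top strand directly, at positions 123–129 — its reverse complement CCGCAAT is not present.
Both primers anneal to the bottom strand with 3' ends pointing the same way, so neither can prime synthesis back toward the other.

No product — both primers anneal to the same strand and extend in the same direction.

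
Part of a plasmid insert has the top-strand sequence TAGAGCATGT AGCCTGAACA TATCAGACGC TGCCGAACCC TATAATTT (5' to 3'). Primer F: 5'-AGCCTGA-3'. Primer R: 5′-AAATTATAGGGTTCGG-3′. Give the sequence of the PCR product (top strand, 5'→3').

5'-AGCCTGAACATATCAGACGCTGCCGAACCCTATAATTT-3'

The forward primer matches the template at positions 11–17.
The reverse primer's reverse complement is CCGAACCCTATAATTT, which matches the template at positions 33–48.
The product is the template from position 11 through 48 (38 bp).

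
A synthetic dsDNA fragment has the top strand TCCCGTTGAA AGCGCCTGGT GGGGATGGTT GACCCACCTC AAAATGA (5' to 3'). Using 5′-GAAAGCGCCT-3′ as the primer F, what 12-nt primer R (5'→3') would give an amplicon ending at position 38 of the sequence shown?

5'-GGTGGGTCAACC-3'

The forward primer binds at positions 8–17; the product's 3' end on the top strand is position 38.
The reverse primer anneals to the top strand over positions 27–38, i.e. to GGTTGACCCACC.
Its sequence written 5'→3' is the reverse complement: GGTGGGTCAACC.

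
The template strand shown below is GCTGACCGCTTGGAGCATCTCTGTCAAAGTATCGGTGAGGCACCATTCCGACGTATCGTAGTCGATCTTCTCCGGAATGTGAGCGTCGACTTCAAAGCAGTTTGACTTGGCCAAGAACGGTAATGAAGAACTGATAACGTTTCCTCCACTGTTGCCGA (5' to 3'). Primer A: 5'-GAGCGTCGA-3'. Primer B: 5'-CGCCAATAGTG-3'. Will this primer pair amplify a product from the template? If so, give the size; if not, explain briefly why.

No product — primer B has no binding site in the template.

Primer B (CGCCAATAGTG) does not match the top strand, and its reverse complement CACTATTGGCG does not match either.
With no annealing site for primer B, no amplification occurs.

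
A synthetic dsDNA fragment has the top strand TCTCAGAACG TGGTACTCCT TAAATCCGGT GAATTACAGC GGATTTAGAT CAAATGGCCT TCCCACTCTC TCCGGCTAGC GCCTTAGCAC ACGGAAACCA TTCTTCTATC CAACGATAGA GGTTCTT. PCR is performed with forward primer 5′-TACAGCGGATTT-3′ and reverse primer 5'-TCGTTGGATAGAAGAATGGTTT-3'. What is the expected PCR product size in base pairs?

82 bp

Scanning the template, TACAGCGGATTT occurs at positions 35–46; this primer anneals to the bottom strand there with its 3' end pointing downstream.
The reverse primer's reverse complement is AAACCATTCTTCTATCCAACGA, which matches the template at positions 95–116.
Amplicon spans positions 35–116: 82 bp.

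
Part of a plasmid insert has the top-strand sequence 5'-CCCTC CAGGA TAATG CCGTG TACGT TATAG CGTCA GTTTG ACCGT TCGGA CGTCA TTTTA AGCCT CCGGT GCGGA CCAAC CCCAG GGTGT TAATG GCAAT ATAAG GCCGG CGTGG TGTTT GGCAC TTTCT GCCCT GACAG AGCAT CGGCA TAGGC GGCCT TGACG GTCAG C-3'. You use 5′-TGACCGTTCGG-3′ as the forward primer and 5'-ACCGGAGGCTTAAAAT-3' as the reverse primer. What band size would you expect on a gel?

32 bp

Scanning the template, TGACCGTTCGG occurs at positions 39–49; this primer anneals to the bottom strand there with its 3' end pointing downstream.
Reverse complement of the reverse primer: ATTTTAAGCCTCCGGT. This occurs on the top strand at positions 55–70.
Product length = (reverse-primer end) − (forward-primer start) + 1 = 70 − 39 + 1 = 32 bp.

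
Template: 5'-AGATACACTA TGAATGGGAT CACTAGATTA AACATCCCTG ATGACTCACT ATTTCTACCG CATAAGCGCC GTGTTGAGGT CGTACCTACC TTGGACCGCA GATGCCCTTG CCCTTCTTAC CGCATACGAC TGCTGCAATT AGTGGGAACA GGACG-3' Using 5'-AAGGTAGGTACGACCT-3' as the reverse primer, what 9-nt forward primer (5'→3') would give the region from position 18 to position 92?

The reverse primer's reverse complement AGGTCGTACCTACCTT matches the template at positions 77–92; the product starts at position 18.
The forward primer is identical to the top strand over positions 18–26: GATCACTAG.

5'-GATCACTAG-3'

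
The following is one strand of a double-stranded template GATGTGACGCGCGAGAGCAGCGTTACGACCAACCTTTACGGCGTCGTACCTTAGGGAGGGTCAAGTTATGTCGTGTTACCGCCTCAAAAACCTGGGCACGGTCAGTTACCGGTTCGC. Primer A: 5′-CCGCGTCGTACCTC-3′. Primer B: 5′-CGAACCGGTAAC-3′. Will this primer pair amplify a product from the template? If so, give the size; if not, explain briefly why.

No product — primer A has no binding site in the template.

Primer A (CCGCGTCGTACCTC) does not match the top strand, and its reverse complement GAGGTACGACGCGG does not match either.
With no annealing site for primer A, no amplification occurs.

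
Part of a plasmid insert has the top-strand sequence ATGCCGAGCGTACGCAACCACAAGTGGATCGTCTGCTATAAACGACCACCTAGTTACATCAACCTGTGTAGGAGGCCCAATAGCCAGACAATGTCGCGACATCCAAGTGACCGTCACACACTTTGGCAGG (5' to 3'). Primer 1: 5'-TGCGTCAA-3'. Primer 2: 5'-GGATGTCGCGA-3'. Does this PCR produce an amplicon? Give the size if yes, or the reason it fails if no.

No product — primer 1 has no binding site in the template.

Primer 1 (TGCGTCAA) does not match the top strand, and its reverse complement TTGACGCA does not match either.
With no annealing site for primer 1, no amplification occurs.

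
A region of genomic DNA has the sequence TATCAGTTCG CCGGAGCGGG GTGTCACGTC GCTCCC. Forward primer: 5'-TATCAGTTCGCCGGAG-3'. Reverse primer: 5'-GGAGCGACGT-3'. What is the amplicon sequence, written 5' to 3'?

5'-TATCAGTTCGCCGGAGCGGGGTGTCACGTCGCTCC-3'

Forward primer TATCAGTTCGCCGGAG is found on the top strand at positions 1–16.
Taking the reverse complement of GGAGCGACGT gives ACGTCGCTCC, found at positions 26–35 on the template; the primer anneals here to the top strand with its 3' end pointing upstream.
The product is the template from position 1 through 35 (35 bp).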